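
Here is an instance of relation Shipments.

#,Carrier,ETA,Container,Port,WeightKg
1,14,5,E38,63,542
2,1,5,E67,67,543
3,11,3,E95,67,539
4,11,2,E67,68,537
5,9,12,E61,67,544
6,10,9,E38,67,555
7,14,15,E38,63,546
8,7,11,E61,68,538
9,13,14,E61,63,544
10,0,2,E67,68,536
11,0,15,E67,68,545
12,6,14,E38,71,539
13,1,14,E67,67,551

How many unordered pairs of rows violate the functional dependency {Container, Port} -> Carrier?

2

(Container=E38, Port=63): all 2 rows agree on Carrier — 0 pairs.
(Container=E67, Port=67): all 2 rows agree on Carrier — 0 pairs.
(Container=E67, Port=68): violating pairs (4,10), (4,11) — 2 pairs.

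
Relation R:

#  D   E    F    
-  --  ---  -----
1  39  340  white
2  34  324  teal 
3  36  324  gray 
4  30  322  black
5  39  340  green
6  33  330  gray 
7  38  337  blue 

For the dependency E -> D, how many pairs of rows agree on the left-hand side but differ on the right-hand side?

E=340: all 2 rows agree on D — 0 pairs.
E=324: violating pairs (2,3) — 1 pair.

1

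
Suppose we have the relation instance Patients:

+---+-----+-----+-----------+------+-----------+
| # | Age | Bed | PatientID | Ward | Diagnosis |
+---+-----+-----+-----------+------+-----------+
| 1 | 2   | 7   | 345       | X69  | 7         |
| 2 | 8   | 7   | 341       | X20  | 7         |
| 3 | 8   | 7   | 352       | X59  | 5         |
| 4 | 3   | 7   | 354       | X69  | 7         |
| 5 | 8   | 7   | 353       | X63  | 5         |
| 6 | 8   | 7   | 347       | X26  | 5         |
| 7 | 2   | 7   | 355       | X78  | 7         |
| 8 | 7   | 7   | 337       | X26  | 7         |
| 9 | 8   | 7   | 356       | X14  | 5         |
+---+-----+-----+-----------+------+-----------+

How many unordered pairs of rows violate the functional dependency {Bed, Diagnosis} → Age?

(Bed=7, Diagnosis=7): violating pairs (1,2), (1,4), (1,8), (2,4), (2,7), (2,8), (4,7), (4,8), (7,8) — 9 pairs.
(Bed=7, Diagnosis=5): all 4 rows agree on Age — 0 pairs.

9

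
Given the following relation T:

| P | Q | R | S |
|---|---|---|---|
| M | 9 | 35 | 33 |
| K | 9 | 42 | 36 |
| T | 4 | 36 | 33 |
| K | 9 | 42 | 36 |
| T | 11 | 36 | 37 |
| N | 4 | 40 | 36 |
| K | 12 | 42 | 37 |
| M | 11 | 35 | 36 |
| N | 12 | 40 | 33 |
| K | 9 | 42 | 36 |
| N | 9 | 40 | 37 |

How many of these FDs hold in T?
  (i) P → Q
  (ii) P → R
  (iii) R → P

2

(i) P → Q: P=M: 2 rows → Q takes values {9, 11} — violation; P=K: 4 rows → Q takes values {9, 12} — violation; P=T: 2 rows → Q takes values {4, 11} — violation; P=N: 3 rows → Q takes values {4, 12, 9} — violation — fails.
(ii) P → R: every LHS value maps to a single RHS value — holds.
(iii) R → P: every LHS value maps to a single RHS value — holds.
2 of the 3 dependencies hold.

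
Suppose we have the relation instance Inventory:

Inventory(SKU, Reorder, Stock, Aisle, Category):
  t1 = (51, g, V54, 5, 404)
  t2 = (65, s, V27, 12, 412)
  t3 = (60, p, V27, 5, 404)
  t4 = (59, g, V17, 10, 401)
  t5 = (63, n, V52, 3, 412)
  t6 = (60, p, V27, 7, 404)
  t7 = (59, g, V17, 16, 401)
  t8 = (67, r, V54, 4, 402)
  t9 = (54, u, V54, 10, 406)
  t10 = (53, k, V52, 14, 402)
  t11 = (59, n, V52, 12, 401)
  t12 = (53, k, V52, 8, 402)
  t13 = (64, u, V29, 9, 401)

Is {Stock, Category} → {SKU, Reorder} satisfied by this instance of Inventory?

Yes

(Stock=V54, Category=404): row 1 → {SKU,Reorder} = (51, g) ✓
(Stock=V27, Category=412): row 2 → {SKU,Reorder} = (65, s) ✓
(Stock=V27, Category=404): rows 3, 6 → {SKU,Reorder} = (60, p), (60, p) ✓
(Stock=V17, Category=401): rows 4, 7 → {SKU,Reorder} = (59, g), (59, g) ✓
(Stock=V52, Category=412): row 5 → {SKU,Reorder} = (63, n) ✓
(Stock=V54, Category=402): row 8 → {SKU,Reorder} = (67, r) ✓
(Stock=V54, Category=406): row 9 → {SKU,Reorder} = (54, u) ✓
(Stock=V52, Category=402): rows 10, 12 → {SKU,Reorder} = (53, k), (53, k) ✓
(Stock=V52, Category=401): row 11 → {SKU,Reorder} = (59, n) ✓
(Stock=V29, Category=401): row 13 → {SKU,Reorder} = (64, u) ✓
Every {Stock, Category} value is associated with a single {SKU, Reorder} value, so {Stock, Category} → {SKU, Reorder} holds.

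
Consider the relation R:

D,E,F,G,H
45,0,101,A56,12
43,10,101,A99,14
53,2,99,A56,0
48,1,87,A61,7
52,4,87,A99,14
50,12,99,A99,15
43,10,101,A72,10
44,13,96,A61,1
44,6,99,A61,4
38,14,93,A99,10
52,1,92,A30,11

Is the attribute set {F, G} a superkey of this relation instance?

All 11 rows have distinct {F, G} values, so {F, G} → (all attributes) holds and {F, G} is a superkey.

Yes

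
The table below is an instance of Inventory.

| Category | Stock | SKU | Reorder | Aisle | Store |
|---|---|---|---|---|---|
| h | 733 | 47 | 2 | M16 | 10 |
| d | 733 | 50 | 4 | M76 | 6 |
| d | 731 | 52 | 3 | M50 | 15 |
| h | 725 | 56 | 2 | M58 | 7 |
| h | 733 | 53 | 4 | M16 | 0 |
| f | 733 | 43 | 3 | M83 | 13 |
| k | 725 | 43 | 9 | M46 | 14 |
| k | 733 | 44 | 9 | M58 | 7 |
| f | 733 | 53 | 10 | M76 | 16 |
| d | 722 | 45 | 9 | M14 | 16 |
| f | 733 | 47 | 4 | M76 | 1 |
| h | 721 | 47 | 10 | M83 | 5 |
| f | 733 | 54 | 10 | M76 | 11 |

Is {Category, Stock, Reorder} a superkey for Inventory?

No

Two distinct rows share (Category=f, Stock=733, Reorder=10), so {Category, Stock, Reorder} does not determine every attribute — not a superkey.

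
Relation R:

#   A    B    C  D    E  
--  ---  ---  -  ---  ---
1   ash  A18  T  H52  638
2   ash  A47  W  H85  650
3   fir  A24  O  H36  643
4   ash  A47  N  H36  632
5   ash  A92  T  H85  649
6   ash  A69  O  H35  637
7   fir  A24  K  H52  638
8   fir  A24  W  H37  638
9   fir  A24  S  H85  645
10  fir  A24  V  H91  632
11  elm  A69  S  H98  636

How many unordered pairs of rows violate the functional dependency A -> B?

A=ash: violating pairs (1,2), (1,4), (1,5), (1,6), (2,5), (2,6), (4,5), (4,6), (5,6) — 9 pairs.
A=fir: all 5 rows agree on B — 0 pairs.

9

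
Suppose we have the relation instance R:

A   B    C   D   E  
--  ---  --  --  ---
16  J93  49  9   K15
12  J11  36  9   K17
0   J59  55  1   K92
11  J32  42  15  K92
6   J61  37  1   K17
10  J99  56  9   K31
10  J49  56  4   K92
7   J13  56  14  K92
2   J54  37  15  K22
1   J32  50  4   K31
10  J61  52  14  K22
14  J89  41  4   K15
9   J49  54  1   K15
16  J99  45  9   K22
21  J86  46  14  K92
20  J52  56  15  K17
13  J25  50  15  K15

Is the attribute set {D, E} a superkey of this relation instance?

Two distinct rows share (D=14, E=K92), so {D, E} does not determine every attribute — not a superkey.

No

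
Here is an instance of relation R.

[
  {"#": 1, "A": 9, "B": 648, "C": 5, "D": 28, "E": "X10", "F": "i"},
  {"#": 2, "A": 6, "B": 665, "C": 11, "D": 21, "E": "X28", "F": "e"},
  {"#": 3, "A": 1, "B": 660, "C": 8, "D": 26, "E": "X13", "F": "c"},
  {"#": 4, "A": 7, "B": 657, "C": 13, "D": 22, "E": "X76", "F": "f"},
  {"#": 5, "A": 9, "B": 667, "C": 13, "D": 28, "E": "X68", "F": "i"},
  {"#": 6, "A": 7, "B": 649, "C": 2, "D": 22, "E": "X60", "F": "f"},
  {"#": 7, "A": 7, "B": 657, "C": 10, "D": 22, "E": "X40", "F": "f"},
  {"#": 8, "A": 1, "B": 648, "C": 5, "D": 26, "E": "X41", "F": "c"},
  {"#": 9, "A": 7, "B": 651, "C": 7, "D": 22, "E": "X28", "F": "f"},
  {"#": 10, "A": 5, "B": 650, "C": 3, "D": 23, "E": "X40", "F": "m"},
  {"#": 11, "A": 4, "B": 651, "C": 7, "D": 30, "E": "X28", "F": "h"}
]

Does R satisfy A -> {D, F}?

Yes

A=9: rows 1, 5 → {D,F} = (28, i), (28, i) ✓
A=6: row 2 → {D,F} = (21, e) ✓
A=1: rows 3, 8 → {D,F} = (26, c), (26, c) ✓
A=7: rows 4, 6, 7, 9 → {D,F} = (22, f), (22, f), (22, f), (22, f) ✓
A=5: row 10 → {D,F} = (23, m) ✓
A=4: row 11 → {D,F} = (30, h) ✓
Every A value is associated with a single {D, F} value, so A -> {D, F} holds.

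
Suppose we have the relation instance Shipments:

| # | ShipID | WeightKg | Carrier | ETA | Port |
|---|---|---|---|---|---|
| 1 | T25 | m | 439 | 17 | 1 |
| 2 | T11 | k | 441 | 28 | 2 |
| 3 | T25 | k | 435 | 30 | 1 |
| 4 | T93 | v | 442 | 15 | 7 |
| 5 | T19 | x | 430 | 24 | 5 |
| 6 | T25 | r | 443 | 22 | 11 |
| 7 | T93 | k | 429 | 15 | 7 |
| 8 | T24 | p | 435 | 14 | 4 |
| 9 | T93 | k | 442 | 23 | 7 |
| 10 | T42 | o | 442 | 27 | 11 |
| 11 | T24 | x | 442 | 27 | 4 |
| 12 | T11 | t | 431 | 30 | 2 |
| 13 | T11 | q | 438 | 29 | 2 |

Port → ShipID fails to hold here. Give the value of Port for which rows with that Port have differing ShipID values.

11

Port=1: rows 1, 3 → ShipID = T25, T25 ✓
Port=2: rows 2, 12, 13 → ShipID = T11, T11, T11 ✓
Port=7: rows 4, 7, 9 → ShipID = T93, T93, T93 ✓
Port=5: row 5 → ShipID = T19 ✓
Port=11: rows 6, 10 → ShipID takes values {T25, T42} — violation
Port=4: rows 8, 11 → ShipID = T24, T24 ✓
The only Port value with inconsistent ShipID is Port=11.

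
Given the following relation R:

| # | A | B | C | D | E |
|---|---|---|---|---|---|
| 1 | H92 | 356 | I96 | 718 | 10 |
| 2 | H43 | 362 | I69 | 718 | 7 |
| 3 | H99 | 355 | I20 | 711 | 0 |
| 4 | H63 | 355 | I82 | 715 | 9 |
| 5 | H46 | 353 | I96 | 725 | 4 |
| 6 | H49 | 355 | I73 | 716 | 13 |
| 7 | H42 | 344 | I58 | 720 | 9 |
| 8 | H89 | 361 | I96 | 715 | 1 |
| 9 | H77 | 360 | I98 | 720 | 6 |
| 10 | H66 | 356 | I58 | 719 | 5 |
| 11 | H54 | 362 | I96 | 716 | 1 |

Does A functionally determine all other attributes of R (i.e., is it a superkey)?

Yes

All 11 rows have distinct A values, so A → (all attributes) holds and A is a superkey.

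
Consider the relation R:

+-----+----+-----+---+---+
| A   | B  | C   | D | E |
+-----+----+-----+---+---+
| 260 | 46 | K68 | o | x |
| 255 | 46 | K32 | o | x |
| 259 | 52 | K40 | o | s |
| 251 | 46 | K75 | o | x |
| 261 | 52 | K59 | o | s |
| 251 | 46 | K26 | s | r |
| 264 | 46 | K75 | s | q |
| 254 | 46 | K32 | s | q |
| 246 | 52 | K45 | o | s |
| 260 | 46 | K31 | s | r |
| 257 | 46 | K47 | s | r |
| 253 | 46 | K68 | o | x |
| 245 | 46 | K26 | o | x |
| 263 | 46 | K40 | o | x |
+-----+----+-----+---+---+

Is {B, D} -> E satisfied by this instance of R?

(B=46, D=o): 6 rows → E = x, x, x, x, x, x ✓
(B=52, D=o): 3 rows → E = s, s, s ✓
(B=46, D=s): 5 rows → E takes values {r, q} — violation
Two rows agree on {B, D} but differ on E, so {B, D} -> E does not hold.

No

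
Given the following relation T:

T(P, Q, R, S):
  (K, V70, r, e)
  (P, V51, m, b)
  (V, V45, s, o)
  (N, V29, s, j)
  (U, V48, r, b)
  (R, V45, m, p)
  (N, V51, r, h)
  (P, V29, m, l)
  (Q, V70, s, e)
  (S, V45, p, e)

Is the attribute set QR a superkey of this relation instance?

Yes

All 10 rows have distinct QR values, so QR → (all attributes) holds and QR is a superkey.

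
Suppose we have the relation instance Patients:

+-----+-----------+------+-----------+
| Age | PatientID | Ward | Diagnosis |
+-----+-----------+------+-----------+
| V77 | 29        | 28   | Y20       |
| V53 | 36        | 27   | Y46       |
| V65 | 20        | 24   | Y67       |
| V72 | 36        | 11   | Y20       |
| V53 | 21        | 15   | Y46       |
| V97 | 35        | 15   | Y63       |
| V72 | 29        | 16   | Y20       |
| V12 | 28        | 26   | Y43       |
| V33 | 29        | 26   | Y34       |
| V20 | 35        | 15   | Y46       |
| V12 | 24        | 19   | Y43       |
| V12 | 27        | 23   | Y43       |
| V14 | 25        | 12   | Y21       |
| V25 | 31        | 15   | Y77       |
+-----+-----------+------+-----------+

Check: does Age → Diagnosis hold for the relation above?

Age=V77: 1 row → Diagnosis = Y20 ✓
Age=V53: 2 rows → Diagnosis = Y46, Y46 ✓
Age=V65: 1 row → Diagnosis = Y67 ✓
Age=V72: 2 rows → Diagnosis = Y20, Y20 ✓
Age=V97: 1 row → Diagnosis = Y63 ✓
Age=V12: 3 rows → Diagnosis = Y43, Y43, Y43 ✓
Age=V33: 1 row → Diagnosis = Y34 ✓
Age=V20: 1 row → Diagnosis = Y46 ✓
Age=V14: 1 row → Diagnosis = Y21 ✓
Age=V25: 1 row → Diagnosis = Y77 ✓
Every Age value is associated with a single Diagnosis value, so Age → Diagnosis holds.

Yes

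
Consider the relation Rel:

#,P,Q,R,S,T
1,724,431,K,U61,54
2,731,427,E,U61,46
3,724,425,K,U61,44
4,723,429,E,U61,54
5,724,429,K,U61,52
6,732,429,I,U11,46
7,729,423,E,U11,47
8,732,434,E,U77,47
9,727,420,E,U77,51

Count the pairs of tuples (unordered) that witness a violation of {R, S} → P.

2

(R=K, S=U61): all 3 rows agree on P — 0 pairs.
(R=E, S=U61): violating pairs (2,4) — 1 pair.
(R=E, S=U77): violating pairs (8,9) — 1 pair.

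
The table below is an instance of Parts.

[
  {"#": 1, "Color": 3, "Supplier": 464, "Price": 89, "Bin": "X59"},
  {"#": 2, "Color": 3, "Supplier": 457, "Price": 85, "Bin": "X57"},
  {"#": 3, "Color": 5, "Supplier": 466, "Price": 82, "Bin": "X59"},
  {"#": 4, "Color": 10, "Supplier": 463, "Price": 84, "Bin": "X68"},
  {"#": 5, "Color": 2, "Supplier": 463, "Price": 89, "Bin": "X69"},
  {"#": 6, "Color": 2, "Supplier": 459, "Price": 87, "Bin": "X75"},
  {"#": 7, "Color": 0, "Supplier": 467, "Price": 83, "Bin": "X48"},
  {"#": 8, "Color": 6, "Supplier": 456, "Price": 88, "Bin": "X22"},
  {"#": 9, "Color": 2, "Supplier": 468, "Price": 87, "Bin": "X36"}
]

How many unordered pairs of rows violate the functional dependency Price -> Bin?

Price=89: violating pairs (1,5) — 1 pair.
Price=87: violating pairs (6,9) — 1 pair.

2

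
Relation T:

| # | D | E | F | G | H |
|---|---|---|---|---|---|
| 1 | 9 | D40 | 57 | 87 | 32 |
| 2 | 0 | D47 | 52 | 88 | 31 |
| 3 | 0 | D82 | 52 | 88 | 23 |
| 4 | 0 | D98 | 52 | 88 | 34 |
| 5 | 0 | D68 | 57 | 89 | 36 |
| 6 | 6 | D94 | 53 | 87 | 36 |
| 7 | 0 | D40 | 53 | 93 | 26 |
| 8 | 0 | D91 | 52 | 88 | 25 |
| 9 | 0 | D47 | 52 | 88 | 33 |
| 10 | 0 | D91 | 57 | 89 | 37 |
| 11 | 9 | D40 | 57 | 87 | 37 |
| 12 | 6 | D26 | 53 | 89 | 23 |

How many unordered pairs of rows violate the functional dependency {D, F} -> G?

1

(D=9, F=57): all 2 rows agree on G — 0 pairs.
(D=0, F=52): all 5 rows agree on G — 0 pairs.
(D=0, F=57): all 2 rows agree on G — 0 pairs.
(D=6, F=53): violating pairs (6,12) — 1 pair.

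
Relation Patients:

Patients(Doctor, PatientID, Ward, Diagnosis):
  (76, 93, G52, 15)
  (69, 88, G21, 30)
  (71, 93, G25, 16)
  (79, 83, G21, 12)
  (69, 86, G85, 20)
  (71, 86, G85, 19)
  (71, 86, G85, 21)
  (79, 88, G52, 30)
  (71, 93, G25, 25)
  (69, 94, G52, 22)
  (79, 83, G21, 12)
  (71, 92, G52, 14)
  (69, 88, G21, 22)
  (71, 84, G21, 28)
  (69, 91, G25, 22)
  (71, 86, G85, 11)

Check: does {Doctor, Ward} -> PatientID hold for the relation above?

Yes

(Doctor=76, Ward=G52): 1 row → PatientID = 93 ✓
(Doctor=69, Ward=G21): 2 rows → PatientID = 88, 88 ✓
(Doctor=71, Ward=G25): 2 rows → PatientID = 93, 93 ✓
(Doctor=79, Ward=G21): 2 rows → PatientID = 83, 83 ✓
(Doctor=69, Ward=G85): 1 row → PatientID = 86 ✓
(Doctor=71, Ward=G85): 3 rows → PatientID = 86, 86, 86 ✓
(Doctor=79, Ward=G52): 1 row → PatientID = 88 ✓
(Doctor=69, Ward=G52): 1 row → PatientID = 94 ✓
(Doctor=71, Ward=G52): 1 row → PatientID = 92 ✓
(Doctor=71, Ward=G21): 1 row → PatientID = 84 ✓
(Doctor=69, Ward=G25): 1 row → PatientID = 91 ✓
Every {Doctor, Ward} value is associated with a single PatientID value, so {Doctor, Ward} -> PatientID holds.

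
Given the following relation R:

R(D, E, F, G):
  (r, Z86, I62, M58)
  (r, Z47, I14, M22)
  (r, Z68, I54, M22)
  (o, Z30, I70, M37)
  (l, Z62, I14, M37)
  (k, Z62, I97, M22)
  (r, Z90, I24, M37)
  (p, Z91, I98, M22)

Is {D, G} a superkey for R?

Two distinct rows share (D=r, G=M22), so {D, G} does not determine every attribute — not a superkey.

No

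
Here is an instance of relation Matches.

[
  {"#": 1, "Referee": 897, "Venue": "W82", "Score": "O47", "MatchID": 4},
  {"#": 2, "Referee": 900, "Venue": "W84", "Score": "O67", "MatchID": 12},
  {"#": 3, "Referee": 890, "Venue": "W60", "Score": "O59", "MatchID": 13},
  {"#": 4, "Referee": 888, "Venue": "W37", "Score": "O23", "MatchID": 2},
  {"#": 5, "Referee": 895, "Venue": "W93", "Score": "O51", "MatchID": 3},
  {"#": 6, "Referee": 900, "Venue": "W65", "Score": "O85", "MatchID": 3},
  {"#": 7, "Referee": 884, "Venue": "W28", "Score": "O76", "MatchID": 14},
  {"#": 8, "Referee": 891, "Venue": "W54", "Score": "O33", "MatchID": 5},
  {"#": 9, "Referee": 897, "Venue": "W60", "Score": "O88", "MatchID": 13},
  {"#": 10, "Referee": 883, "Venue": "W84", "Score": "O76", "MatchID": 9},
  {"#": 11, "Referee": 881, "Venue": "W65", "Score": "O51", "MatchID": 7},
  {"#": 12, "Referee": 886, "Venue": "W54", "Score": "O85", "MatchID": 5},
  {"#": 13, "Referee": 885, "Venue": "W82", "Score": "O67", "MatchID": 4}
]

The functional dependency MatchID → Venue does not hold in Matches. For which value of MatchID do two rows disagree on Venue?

3

MatchID=4: rows 1, 13 → Venue = W82, W82 ✓
MatchID=12: row 2 → Venue = W84 ✓
MatchID=13: rows 3, 9 → Venue = W60, W60 ✓
MatchID=2: row 4 → Venue = W37 ✓
MatchID=3: rows 5, 6 → Venue takes values {W93, W65} — violation
MatchID=14: row 7 → Venue = W28 ✓
MatchID=5: rows 8, 12 → Venue = W54, W54 ✓
MatchID=9: row 10 → Venue = W84 ✓
MatchID=7: row 11 → Venue = W65 ✓
The only MatchID value with inconsistent Venue is MatchID=3.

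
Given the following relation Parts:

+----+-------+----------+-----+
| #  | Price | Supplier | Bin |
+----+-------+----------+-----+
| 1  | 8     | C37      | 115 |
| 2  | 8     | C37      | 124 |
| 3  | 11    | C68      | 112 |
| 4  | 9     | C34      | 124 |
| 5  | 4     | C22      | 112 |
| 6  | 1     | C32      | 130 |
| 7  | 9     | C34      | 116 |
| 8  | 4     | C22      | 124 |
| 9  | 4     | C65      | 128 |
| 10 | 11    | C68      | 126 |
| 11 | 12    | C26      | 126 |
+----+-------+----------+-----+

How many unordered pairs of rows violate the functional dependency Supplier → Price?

Supplier=C37: all 2 rows agree on Price — 0 pairs.
Supplier=C68: all 2 rows agree on Price — 0 pairs.
Supplier=C34: all 2 rows agree on Price — 0 pairs.
Supplier=C22: all 2 rows agree on Price — 0 pairs.

0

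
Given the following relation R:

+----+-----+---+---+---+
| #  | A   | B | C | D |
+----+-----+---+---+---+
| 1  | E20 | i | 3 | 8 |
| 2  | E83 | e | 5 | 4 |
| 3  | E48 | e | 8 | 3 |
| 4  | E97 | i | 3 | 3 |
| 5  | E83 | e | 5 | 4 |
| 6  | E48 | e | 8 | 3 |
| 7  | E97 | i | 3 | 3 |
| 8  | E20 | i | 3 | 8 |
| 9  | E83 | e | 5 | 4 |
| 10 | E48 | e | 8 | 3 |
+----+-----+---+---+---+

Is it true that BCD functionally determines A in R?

(B=i, C=3, D=8): rows 1, 8 → A = E20, E20 ✓
(B=e, C=5, D=4): rows 2, 5, 9 → A = E83, E83, E83 ✓
(B=e, C=8, D=3): rows 3, 6, 10 → A = E48, E48, E48 ✓
(B=i, C=3, D=3): rows 4, 7 → A = E97, E97 ✓
Every BCD value is associated with a single A value, so BCD → A holds.

Yes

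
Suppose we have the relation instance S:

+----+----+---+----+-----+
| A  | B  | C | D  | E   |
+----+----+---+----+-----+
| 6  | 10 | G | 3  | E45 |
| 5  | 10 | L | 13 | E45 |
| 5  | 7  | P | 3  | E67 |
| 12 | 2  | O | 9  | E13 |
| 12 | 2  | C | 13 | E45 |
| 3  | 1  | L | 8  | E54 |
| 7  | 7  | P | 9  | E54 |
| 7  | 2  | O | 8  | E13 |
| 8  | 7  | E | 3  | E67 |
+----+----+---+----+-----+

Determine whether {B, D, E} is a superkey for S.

Two distinct rows share (B=7, D=3, E=E67), so {B, D, E} does not determine every attribute — not a superkey.

No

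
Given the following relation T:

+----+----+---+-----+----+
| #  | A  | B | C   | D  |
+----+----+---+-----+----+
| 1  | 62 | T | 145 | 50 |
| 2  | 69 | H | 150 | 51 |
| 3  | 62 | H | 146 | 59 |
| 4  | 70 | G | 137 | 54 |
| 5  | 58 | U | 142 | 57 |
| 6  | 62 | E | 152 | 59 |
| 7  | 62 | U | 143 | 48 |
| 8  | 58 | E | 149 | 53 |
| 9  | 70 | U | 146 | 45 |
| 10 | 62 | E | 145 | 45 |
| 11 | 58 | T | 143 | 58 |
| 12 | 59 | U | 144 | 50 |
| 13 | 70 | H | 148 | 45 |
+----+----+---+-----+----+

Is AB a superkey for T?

No

Rows 6 and 10 have the same AB value (A=62, B=E) but are distinct tuples, so AB does not determine every attribute — not a superkey.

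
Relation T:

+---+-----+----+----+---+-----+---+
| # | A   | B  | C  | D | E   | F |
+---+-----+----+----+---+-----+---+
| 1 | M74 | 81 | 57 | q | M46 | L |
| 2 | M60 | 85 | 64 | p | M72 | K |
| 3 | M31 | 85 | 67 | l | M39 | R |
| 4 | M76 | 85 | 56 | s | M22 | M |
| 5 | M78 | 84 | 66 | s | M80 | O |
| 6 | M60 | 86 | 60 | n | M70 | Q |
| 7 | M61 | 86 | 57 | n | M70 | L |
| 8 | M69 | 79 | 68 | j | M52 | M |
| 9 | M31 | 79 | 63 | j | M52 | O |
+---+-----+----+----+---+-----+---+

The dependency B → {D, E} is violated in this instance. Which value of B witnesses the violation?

B=81: row 1 → {D,E} = (q, M46) ✓
B=85: rows 2, 3, 4 → {D,E} takes values {(p, M72), (l, M39), (s, M22)} — violation
B=84: row 5 → {D,E} = (s, M80) ✓
B=86: rows 6, 7 → {D,E} = (n, M70), (n, M70) ✓
B=79: rows 8, 9 → {D,E} = (j, M52), (j, M52) ✓
The only B value with inconsistent RHS is B=85.

85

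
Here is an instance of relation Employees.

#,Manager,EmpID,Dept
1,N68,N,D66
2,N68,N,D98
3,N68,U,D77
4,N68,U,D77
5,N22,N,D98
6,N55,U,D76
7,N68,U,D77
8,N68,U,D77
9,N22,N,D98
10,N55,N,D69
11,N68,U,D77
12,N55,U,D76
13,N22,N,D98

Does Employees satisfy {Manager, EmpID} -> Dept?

No

(Manager=N68, EmpID=N): rows 1, 2 → Dept takes values {D66, D98} — violation
(Manager=N68, EmpID=U): rows 3, 4, 7, 8, 11 → Dept = D77, D77, D77, D77, D77 ✓
(Manager=N22, EmpID=N): rows 5, 9, 13 → Dept = D98, D98, D98 ✓
(Manager=N55, EmpID=U): rows 6, 12 → Dept = D76, D76 ✓
(Manager=N55, EmpID=N): row 10 → Dept = D69 ✓
Two rows agree on {Manager, EmpID} but differ on Dept, so {Manager, EmpID} -> Dept does not hold.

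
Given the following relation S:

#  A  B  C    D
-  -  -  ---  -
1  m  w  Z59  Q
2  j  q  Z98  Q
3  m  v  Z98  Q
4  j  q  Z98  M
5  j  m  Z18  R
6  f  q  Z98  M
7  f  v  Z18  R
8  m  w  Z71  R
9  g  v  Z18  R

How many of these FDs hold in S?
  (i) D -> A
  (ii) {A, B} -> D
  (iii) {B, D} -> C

1

(i) D -> A: D=Q: rows 1, 2, 3 → A takes values {m, j} — violation; D=M: rows 4, 6 → A takes values {j, f} — violation; D=R: rows 5, 7, 8, 9 → A takes values {j, f, m, g} — violation — fails.
(ii) {A, B} -> D: (A=m, B=w): rows 1, 8 → D takes values {Q, R} — violation; (A=j, B=q): rows 2, 4 → D takes values {Q, M} — violation — fails.
(iii) {B, D} -> C: every LHS value maps to a single RHS value — holds.
1 of the 3 dependencies holds.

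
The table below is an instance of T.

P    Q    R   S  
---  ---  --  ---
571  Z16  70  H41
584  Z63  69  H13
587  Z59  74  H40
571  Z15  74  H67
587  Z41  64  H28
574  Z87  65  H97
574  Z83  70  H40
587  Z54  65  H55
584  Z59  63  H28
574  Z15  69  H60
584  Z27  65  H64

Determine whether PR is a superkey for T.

All 11 rows have distinct PR values, so PR → (all attributes) holds and PR is a superkey.

Yes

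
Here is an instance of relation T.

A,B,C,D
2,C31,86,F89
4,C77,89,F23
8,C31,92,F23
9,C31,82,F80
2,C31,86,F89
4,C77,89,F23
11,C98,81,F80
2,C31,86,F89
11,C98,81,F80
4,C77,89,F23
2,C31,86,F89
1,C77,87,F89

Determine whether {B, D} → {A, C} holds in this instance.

Yes

(B=C31, D=F89): 4 rows → {A,C} = (2, 86), (2, 86), (2, 86), (2, 86) ✓
(B=C77, D=F23): 3 rows → {A,C} = (4, 89), (4, 89), (4, 89) ✓
(B=C31, D=F23): 1 row → {A,C} = (8, 92) ✓
(B=C31, D=F80): 1 row → {A,C} = (9, 82) ✓
(B=C98, D=F80): 2 rows → {A,C} = (11, 81), (11, 81) ✓
(B=C77, D=F89): 1 row → {A,C} = (1, 87) ✓
Every {B, D} value is associated with a single {A, C} value, so {B, D} → {A, C} holds.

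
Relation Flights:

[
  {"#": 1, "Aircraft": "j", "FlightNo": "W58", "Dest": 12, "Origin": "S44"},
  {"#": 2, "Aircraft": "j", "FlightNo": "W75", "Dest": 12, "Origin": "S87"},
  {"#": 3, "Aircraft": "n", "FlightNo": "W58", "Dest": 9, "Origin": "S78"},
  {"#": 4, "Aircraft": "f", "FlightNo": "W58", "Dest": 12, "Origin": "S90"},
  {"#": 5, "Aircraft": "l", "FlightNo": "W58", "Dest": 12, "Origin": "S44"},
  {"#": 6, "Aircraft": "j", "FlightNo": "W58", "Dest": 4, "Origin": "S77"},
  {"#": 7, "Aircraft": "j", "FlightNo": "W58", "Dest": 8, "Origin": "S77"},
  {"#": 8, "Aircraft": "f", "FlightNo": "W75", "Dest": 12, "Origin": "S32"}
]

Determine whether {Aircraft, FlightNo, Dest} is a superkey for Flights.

All 8 rows have distinct {Aircraft, FlightNo, Dest} values, so {Aircraft, FlightNo, Dest} → (all attributes) holds and {Aircraft, FlightNo, Dest} is a superkey.

Yes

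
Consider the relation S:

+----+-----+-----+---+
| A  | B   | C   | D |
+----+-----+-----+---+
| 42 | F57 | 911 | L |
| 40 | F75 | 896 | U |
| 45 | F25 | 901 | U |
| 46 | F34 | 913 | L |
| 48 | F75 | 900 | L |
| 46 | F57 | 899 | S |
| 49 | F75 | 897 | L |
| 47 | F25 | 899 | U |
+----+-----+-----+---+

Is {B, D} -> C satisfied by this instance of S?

(B=F57, D=L): 1 row → C = 911 ✓
(B=F75, D=U): 1 row → C = 896 ✓
(B=F25, D=U): 2 rows → C takes values {901, 899} — violation
(B=F34, D=L): 1 row → C = 913 ✓
(B=F75, D=L): 2 rows → C takes values {900, 897} — violation
(B=F57, D=S): 1 row → C = 899 ✓
Two rows agree on {B, D} but differ on C, so {B, D} -> C does not hold.

No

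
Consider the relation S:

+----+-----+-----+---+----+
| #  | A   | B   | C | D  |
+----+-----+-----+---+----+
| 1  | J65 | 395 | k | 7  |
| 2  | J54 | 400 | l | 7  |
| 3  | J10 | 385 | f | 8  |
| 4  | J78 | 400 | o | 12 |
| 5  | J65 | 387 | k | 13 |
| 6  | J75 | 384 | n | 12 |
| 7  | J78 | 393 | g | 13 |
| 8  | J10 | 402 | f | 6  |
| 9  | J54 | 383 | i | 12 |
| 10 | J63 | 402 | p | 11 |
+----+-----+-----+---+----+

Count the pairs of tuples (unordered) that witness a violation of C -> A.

0

C=k: all 2 rows agree on A — 0 pairs.
C=f: all 2 rows agree on A — 0 pairs.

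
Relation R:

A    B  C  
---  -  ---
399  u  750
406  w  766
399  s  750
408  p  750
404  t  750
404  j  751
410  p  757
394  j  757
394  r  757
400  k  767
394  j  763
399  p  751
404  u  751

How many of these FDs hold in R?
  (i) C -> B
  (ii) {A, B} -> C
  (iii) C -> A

0

(i) C -> B: C=750: 4 rows → B takes values {u, s, p, t} — violation; C=751: 3 rows → B takes values {j, p, u} — violation; C=757: 3 rows → B takes values {p, j, r} — violation — fails.
(ii) {A, B} -> C: (A=394, B=j): 2 rows → C takes values {757, 763} — violation — fails.
(iii) C -> A: C=750: 4 rows → A takes values {399, 408, 404} — violation; C=751: 3 rows → A takes values {404, 399} — violation; C=757: 3 rows → A takes values {410, 394} — violation — fails.
None of the 3 dependencies hold.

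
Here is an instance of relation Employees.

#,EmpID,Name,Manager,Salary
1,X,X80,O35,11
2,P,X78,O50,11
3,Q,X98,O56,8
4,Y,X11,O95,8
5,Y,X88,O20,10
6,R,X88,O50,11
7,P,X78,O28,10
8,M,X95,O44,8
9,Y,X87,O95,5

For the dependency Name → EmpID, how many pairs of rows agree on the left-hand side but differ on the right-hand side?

Name=X78: all 2 rows agree on EmpID — 0 pairs.
Name=X88: violating pairs (5,6) — 1 pair.

1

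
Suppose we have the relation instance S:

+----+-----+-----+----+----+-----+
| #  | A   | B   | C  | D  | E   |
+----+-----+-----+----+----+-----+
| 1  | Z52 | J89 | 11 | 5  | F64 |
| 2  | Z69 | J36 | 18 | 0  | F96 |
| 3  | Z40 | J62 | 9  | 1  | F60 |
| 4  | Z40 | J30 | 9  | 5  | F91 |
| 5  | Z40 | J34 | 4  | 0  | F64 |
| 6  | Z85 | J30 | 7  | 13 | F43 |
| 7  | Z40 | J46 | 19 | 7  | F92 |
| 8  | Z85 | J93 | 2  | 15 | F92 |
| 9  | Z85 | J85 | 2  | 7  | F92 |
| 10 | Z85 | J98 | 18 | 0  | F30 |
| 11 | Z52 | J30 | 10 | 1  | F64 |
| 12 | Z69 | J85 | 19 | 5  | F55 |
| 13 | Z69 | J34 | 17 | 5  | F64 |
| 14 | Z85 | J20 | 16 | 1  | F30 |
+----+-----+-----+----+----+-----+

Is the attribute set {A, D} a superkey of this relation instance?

Rows 12 and 13 have the same {A, D} value (A=Z69, D=5) but are distinct tuples, so {A, D} does not determine every attribute — not a superkey.

No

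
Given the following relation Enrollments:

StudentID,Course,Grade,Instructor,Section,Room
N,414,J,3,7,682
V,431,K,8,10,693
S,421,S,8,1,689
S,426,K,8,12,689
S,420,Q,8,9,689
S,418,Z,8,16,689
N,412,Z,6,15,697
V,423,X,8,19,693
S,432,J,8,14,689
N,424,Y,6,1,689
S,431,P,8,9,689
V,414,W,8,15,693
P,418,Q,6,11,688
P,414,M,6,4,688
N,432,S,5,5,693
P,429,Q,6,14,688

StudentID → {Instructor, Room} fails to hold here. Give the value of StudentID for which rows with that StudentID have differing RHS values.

N

StudentID=N: 4 rows → {Instructor,Room} takes values {(3, 682), (6, 697), (6, 689), (5, 693)} — violation
StudentID=V: 3 rows → {Instructor,Room} = (8, 693), (8, 693), (8, 693) ✓
StudentID=S: 6 rows → {Instructor,Room} = (8, 689), (8, 689), (8, 689), (8, 689), (8, 689), (8, 689) ✓
StudentID=P: 3 rows → {Instructor,Room} = (6, 688), (6, 688), (6, 688) ✓
The only StudentID value with inconsistent RHS is StudentID=N.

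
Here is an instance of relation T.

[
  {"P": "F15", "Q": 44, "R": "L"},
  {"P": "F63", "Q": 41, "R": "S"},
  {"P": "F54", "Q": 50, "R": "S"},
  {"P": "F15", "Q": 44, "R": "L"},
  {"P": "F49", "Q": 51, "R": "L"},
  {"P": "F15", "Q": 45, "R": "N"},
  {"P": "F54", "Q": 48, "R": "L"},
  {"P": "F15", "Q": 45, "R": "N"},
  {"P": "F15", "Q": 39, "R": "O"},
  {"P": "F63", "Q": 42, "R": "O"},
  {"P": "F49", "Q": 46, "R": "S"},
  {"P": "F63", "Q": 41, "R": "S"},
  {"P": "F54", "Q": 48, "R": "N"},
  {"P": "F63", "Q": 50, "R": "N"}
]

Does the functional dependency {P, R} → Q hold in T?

Yes

(P=F15, R=L): 2 rows → Q = 44, 44 ✓
(P=F63, R=S): 2 rows → Q = 41, 41 ✓
(P=F54, R=S): 1 row → Q = 50 ✓
(P=F49, R=L): 1 row → Q = 51 ✓
(P=F15, R=N): 2 rows → Q = 45, 45 ✓
(P=F54, R=L): 1 row → Q = 48 ✓
(P=F15, R=O): 1 row → Q = 39 ✓
(P=F63, R=O): 1 row → Q = 42 ✓
(P=F49, R=S): 1 row → Q = 46 ✓
(P=F54, R=N): 1 row → Q = 48 ✓
(P=F63, R=N): 1 row → Q = 50 ✓
Every {P, R} value is associated with a single Q value, so {P, R} → Q holds.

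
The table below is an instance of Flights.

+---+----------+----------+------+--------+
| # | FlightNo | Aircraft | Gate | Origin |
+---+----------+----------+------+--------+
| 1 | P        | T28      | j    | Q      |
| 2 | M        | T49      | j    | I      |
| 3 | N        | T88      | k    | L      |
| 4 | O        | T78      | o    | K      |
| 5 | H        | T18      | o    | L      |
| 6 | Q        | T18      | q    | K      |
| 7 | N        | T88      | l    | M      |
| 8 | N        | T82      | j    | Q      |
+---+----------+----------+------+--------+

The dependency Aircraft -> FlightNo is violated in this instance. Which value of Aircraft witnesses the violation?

T18

Aircraft=T28: row 1 → FlightNo = P ✓
Aircraft=T49: row 2 → FlightNo = M ✓
Aircraft=T88: rows 3, 7 → FlightNo = N, N ✓
Aircraft=T78: row 4 → FlightNo = O ✓
Aircraft=T18: rows 5, 6 → FlightNo takes values {H, Q} — violation
Aircraft=T82: row 8 → FlightNo = N ✓
The only Aircraft value with inconsistent FlightNo is Aircraft=T18.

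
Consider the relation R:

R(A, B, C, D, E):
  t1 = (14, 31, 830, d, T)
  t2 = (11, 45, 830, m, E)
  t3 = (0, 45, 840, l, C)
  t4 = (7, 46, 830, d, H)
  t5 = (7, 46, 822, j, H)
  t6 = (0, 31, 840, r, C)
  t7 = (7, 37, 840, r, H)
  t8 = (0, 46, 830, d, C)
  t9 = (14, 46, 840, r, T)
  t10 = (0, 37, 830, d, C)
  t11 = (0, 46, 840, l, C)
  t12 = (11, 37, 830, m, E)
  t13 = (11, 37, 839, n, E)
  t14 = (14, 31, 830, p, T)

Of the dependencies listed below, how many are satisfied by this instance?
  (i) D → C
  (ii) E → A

(i) D → C: every LHS value maps to a single RHS value — holds.
(ii) E → A: every LHS value maps to a single RHS value — holds.
2 of the 2 dependencies hold.

2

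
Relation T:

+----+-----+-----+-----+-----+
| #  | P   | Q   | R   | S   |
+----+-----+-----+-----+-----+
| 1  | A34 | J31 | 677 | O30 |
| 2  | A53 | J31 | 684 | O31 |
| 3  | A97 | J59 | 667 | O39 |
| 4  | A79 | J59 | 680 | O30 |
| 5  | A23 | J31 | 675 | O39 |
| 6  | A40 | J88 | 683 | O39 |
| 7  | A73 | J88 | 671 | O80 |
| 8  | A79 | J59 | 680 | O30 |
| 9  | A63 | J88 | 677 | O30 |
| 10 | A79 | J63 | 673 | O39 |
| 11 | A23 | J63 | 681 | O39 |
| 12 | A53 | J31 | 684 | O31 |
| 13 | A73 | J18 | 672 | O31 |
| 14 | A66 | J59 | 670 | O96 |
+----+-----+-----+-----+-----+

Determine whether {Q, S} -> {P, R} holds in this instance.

No

(Q=J31, S=O30): row 1 → {P,R} = (A34, 677) ✓
(Q=J31, S=O31): rows 2, 12 → {P,R} = (A53, 684), (A53, 684) ✓
(Q=J59, S=O39): row 3 → {P,R} = (A97, 667) ✓
(Q=J59, S=O30): rows 4, 8 → {P,R} = (A79, 680), (A79, 680) ✓
(Q=J31, S=O39): row 5 → {P,R} = (A23, 675) ✓
(Q=J88, S=O39): row 6 → {P,R} = (A40, 683) ✓
(Q=J88, S=O80): row 7 → {P,R} = (A73, 671) ✓
(Q=J88, S=O30): row 9 → {P,R} = (A63, 677) ✓
(Q=J63, S=O39): rows 10, 11 → {P,R} takes values {(A79, 673), (A23, 681)} — violation
(Q=J18, S=O31): row 13 → {P,R} = (A73, 672) ✓
(Q=J59, S=O96): row 14 → {P,R} = (A66, 670) ✓
Two rows agree on {Q, S} but differ on {P, R}, so {Q, S} -> {P, R} does not hold.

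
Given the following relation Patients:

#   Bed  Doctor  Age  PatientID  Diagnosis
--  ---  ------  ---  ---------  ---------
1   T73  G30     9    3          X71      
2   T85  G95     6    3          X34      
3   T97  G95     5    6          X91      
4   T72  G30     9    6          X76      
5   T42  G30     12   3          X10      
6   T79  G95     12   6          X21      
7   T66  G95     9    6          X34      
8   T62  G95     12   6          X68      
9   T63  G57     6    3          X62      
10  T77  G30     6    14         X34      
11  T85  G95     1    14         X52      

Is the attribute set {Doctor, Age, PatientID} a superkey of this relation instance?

Rows 6 and 8 have the same {Doctor, Age, PatientID} value (Doctor=G95, Age=12, PatientID=6) but are distinct tuples, so {Doctor, Age, PatientID} does not determine every attribute — not a superkey.

No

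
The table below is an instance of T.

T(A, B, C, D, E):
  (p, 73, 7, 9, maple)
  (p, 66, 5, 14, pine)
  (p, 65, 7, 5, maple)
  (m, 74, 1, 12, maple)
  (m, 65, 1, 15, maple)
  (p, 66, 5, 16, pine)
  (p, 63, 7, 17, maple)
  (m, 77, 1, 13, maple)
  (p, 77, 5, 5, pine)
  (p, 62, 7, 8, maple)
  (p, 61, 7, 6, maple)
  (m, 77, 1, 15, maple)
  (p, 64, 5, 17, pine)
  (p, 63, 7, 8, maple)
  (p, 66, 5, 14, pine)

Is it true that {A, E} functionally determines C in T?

Yes

(A=p, E=maple): 6 rows → C = 7, 7, 7, 7, 7, 7 ✓
(A=p, E=pine): 5 rows → C = 5, 5, 5, 5, 5 ✓
(A=m, E=maple): 4 rows → C = 1, 1, 1, 1 ✓
Every {A, E} value is associated with a single C value, so {A, E} -> C holds.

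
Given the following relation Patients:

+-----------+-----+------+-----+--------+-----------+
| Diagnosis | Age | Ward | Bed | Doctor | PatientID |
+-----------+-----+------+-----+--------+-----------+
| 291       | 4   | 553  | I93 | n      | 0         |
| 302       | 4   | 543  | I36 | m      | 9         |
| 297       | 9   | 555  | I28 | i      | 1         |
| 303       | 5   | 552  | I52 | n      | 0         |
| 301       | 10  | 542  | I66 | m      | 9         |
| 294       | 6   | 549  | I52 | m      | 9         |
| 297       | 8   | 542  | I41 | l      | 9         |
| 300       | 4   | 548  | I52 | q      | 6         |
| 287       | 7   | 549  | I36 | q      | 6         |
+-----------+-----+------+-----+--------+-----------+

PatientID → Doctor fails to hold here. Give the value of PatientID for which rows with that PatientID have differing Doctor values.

9

PatientID=0: 2 rows → Doctor = n, n ✓
PatientID=9: 4 rows → Doctor takes values {m, l} — violation
PatientID=1: 1 row → Doctor = i ✓
PatientID=6: 2 rows → Doctor = q, q ✓
The only PatientID value with inconsistent Doctor is PatientID=9.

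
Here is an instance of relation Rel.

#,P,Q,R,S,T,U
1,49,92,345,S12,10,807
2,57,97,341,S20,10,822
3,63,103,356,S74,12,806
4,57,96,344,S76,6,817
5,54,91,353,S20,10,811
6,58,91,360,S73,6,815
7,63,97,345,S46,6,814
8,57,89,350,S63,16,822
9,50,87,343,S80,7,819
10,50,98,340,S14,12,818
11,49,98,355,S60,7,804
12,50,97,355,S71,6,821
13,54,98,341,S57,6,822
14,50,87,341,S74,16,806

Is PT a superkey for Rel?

All 14 rows have distinct PT values, so PT → (all attributes) holds and PT is a superkey.

Yes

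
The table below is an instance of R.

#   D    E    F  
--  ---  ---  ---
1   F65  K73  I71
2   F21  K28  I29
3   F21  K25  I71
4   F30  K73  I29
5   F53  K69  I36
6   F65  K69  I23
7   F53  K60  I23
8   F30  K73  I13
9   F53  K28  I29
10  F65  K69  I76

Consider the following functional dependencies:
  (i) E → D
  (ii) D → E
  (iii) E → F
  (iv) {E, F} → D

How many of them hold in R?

0

(i) E → D: E=K73: rows 1, 4, 8 → D takes values {F65, F30} — violation; E=K28: rows 2, 9 → D takes values {F21, F53} — violation; E=K69: rows 5, 6, 10 → D takes values {F53, F65} — violation — fails.
(ii) D → E: D=F65: rows 1, 6, 10 → E takes values {K73, K69} — violation; D=F21: rows 2, 3 → E takes values {K28, K25} — violation; D=F53: rows 5, 7, 9 → E takes values {K69, K60, K28} — violation — fails.
(iii) E → F: E=K73: rows 1, 4, 8 → F takes values {I71, I29, I13} — violation; E=K69: rows 5, 6, 10 → F takes values {I36, I23, I76} — violation — fails.
(iv) {E, F} → D: (E=K28, F=I29): rows 2, 9 → D takes values {F21, F53} — violation — fails.
None of the 4 dependencies hold.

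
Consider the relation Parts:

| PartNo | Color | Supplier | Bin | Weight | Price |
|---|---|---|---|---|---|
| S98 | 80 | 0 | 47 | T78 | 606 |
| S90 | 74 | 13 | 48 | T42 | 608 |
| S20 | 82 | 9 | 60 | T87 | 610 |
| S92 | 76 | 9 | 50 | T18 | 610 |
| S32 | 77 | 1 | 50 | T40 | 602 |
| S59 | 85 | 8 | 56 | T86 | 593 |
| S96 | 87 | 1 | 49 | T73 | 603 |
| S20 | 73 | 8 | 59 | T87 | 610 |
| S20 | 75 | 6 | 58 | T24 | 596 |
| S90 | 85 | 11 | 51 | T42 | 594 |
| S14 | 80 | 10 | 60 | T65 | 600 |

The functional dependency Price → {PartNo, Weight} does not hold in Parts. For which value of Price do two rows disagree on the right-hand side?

610

Price=606: 1 row → {PartNo,Weight} = (S98, T78) ✓
Price=608: 1 row → {PartNo,Weight} = (S90, T42) ✓
Price=610: 3 rows → {PartNo,Weight} takes values {(S20, T87), (S92, T18)} — violation
Price=602: 1 row → {PartNo,Weight} = (S32, T40) ✓
Price=593: 1 row → {PartNo,Weight} = (S59, T86) ✓
Price=603: 1 row → {PartNo,Weight} = (S96, T73) ✓
Price=596: 1 row → {PartNo,Weight} = (S20, T24) ✓
Price=594: 1 row → {PartNo,Weight} = (S90, T42) ✓
Price=600: 1 row → {PartNo,Weight} = (S14, T65) ✓
The only Price value with inconsistent RHS is Price=610.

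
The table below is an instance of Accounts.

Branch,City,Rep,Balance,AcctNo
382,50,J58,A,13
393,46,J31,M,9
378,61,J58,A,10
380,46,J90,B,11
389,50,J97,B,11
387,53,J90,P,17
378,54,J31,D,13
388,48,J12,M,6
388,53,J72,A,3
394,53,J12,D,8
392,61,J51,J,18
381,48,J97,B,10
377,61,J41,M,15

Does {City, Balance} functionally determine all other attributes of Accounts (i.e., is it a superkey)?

All 13 rows have distinct {City, Balance} values, so {City, Balance} → (all attributes) holds and {City, Balance} is a superkey.

Yes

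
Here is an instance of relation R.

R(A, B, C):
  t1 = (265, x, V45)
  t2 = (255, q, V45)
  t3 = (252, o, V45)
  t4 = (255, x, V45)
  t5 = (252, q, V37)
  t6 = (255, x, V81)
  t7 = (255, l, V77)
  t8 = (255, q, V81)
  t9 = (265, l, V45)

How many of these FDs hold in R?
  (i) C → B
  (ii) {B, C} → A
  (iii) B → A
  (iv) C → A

0

(i) C → B: C=V45: rows 1, 2, 3, 4, 9 → B takes values {x, q, o, l} — violation; C=V81: rows 6, 8 → B takes values {x, q} — violation — fails.
(ii) {B, C} → A: (B=x, C=V45): rows 1, 4 → A takes values {265, 255} — violation — fails.
(iii) B → A: B=x: rows 1, 4, 6 → A takes values {265, 255} — violation; B=q: rows 2, 5, 8 → A takes values {255, 252} — violation; B=l: rows 7, 9 → A takes values {255, 265} — violation — fails.
(iv) C → A: C=V45: rows 1, 2, 3, 4, 9 → A takes values {265, 255, 252} — violation — fails.
None of the 4 dependencies hold.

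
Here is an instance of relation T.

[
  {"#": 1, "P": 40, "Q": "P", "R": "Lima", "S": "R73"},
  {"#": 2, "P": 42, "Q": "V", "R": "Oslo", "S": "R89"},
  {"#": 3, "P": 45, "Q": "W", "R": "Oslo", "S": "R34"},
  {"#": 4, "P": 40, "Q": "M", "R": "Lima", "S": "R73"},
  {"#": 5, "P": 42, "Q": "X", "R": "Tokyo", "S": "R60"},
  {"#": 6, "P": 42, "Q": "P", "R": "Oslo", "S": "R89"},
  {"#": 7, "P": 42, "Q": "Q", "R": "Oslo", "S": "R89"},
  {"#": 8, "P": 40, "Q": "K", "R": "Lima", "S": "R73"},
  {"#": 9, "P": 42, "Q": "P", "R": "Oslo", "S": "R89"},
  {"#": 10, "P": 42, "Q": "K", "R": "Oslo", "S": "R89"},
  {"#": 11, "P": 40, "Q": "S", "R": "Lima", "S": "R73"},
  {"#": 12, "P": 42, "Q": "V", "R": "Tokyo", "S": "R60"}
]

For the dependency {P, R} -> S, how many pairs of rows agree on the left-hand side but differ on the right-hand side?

(P=40, R=Lima): all 4 rows agree on S — 0 pairs.
(P=42, R=Oslo): all 5 rows agree on S — 0 pairs.
(P=42, R=Tokyo): all 2 rows agree on S — 0 pairs.

0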